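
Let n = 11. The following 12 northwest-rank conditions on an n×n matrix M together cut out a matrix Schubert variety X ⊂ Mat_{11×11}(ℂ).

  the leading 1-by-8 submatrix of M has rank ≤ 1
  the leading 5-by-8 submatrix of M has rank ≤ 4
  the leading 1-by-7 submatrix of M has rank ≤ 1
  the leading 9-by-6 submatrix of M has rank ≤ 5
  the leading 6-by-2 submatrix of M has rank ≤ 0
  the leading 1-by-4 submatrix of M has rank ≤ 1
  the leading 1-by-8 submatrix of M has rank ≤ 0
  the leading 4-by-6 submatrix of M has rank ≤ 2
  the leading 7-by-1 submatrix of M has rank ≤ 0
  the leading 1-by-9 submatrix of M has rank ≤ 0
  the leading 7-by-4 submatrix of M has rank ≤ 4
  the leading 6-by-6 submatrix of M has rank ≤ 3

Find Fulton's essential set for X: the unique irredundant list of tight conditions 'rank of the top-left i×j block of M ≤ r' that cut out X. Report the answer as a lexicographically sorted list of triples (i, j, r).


Rank table r_w(11×11) implied by the 12 constraints:

  i=1: 0  0  0  0  0  0  0  0  0  1  1
  i=2: 0  0  1  1  1  1  1  1  1  2  2
  i=3: 0  0  1  2  2  2  2  2  2  3  3
  i=4: 0  0  1  2  2  2  3  3  3  4  4
  i=5: 0  0  1  2  3  3  4  4  4  5  5
  i=6: 0  0  1  2  3  3  4  5  5  6  6
  i=7: 0  1  2  3  4  4  5  6  6  7  7
  i=8: 1  2  3  4  5  5  6  7  7  8  8
  i=9: 1  2  3  4  5  5  6  7  8  9  9
  i=10: 1  2  3  4  5  6  7  8  9  10  10
  i=11: 1  2  3  4  5  6  7  8  9  10  11

reading off 1-entries of Δ²R: w = (10, 3, 4, 7, 5, 8, 2, 1, 9, 6, 11).

ℓ(w)=24; the 6 essential cells (i,j,r):

[(1, 9, 0), (4, 6, 2), (6, 2, 0), (6, 6, 3), (7, 1, 0), (9, 6, 5)]


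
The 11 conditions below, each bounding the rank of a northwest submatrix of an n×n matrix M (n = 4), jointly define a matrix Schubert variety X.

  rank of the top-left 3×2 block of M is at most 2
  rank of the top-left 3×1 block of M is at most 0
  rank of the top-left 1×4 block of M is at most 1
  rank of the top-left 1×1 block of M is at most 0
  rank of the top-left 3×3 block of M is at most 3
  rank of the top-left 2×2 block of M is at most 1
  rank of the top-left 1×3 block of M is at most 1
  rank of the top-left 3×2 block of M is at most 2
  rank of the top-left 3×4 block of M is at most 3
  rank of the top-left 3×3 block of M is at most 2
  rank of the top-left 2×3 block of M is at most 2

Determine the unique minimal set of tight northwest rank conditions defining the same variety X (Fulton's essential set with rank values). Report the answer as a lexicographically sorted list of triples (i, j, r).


The tightest implied rank at each (i,j), from the 11 conditions:

  row 1: 0, 1, 1, 1
  row 2: 0, 1, 2, 2
  row 3: 0, 1, 2, 3
  row 4: 1, 2, 3, 4

so w = (2, 3, 4, 1).

ℓ(w)=3; the 1 essential cell (i,j,r):

[(3, 1, 0)]


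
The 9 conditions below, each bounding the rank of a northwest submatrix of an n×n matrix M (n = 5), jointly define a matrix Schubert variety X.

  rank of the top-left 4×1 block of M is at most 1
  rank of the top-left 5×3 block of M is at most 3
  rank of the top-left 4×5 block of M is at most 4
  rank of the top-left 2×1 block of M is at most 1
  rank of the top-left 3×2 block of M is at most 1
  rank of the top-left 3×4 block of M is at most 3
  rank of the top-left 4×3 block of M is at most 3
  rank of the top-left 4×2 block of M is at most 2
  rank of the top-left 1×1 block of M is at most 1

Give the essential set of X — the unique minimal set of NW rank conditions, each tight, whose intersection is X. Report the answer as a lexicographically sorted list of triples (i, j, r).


The tightest implied rank at each (i,j), from the 9 conditions:

  i=1: 1, 1, 1, 1, 1
  i=2: 1, 1, 2, 2, 2
  i=3: 1, 1, 2, 3, 3
  i=4: 1, 2, 3, 4, 4
  i=5: 1, 2, 3, 4, 5

second differences of R give the permutation w = (1, 3, 4, 2, 5).

Rothe diagram D(w) (2 cells), 1 SE-corner (essential condition):

[(3, 2, 1)]


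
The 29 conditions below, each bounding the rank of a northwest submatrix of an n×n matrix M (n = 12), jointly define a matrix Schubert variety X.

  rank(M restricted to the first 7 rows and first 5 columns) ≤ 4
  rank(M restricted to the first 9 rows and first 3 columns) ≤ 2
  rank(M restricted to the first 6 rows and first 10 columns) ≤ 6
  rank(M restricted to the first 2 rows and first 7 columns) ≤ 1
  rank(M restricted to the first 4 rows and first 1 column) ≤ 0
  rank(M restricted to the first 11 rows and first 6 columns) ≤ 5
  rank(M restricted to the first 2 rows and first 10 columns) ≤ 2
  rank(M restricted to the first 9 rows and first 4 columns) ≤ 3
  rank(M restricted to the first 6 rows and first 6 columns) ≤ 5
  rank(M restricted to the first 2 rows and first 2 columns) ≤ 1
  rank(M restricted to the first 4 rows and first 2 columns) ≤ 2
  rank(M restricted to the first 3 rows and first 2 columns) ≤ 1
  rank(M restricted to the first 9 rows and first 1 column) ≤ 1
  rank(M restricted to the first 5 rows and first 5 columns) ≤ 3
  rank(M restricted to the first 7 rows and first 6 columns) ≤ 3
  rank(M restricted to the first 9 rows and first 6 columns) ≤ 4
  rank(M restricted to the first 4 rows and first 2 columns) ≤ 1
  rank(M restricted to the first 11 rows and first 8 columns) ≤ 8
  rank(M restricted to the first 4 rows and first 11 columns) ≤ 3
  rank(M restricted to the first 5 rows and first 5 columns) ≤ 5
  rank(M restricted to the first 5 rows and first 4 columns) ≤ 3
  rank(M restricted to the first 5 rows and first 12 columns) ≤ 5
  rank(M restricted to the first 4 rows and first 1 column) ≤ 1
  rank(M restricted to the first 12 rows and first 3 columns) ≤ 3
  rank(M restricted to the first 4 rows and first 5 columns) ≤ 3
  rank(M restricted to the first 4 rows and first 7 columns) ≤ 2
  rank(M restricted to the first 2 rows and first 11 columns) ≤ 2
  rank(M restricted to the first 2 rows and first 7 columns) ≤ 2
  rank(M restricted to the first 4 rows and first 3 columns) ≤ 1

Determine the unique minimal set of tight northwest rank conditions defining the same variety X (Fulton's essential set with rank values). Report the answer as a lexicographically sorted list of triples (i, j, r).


The tightest implied rank at each (i,j), from the 29 conditions:

  i=1: 0  1  1  1  1  1  1  1  1  1  1  1
  i=2: 0  1  1  1  1  1  1  2  2  2  2  2
  i=3: 0  1  1  2  2  2  2  3  3  3  3  3
  i=4: 0  1  1  2  2  2  2  3  3  3  3  4
  i=5: 1  2  2  3  3  3  3  4  4  4  4  5
  i=6: 1  2  2  3  3  3  4  5  5  5  5  6
  i=7: 1  2  2  3  3  3  4  5  6  6  6  7
  i=8: 1  2  2  3  4  4  5  6  7  7  7  8
  i=9: 1  2  2  3  4  4  5  6  7  8  8  9
  i=10: 1  2  3  4  5  5  6  7  8  9  9  10
  i=11: 1  2  3  4  5  5  6  7  8  9  10  11
  i=12: 1  2  3  4  5  6  7  8  9  10  11  12

hence w(1..12) = (2, 8, 4, 12, 1, 7, 9, 5, 10, 3, 11, 6).

|D(w)|=27, |Ess(w)|=9:

[(2, 7, 1), (4, 1, 0), (4, 3, 1), (4, 7, 2), (4, 11, 3), (7, 6, 3), (9, 3, 2), (9, 6, 4), (11, 6, 5)]


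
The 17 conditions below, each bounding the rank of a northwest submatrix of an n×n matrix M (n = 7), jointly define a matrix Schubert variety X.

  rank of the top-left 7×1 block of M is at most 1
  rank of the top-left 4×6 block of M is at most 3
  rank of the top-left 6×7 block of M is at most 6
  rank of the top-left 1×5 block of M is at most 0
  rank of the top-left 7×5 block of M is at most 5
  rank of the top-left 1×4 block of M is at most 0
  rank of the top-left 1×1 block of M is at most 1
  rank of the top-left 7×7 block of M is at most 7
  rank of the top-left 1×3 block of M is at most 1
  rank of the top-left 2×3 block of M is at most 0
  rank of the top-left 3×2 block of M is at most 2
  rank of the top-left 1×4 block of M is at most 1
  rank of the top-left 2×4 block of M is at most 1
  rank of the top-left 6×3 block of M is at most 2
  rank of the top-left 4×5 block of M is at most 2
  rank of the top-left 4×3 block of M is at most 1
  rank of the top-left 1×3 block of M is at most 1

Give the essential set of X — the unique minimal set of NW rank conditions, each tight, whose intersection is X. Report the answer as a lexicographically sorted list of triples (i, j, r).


Reconstructing r_w from the 17 given conditions:

  R[1]: 0 | 0 | 0 | 0 | 0 | 1 | 1
  R[2]: 0 | 0 | 0 | 1 | 1 | 2 | 2
  R[3]: 1 | 1 | 1 | 2 | 2 | 3 | 3
  R[4]: 1 | 1 | 1 | 2 | 2 | 3 | 4
  R[5]: 1 | 2 | 2 | 3 | 3 | 4 | 5
  R[6]: 1 | 2 | 2 | 3 | 4 | 5 | 6
  R[7]: 1 | 2 | 3 | 4 | 5 | 6 | 7

second differences of R give the permutation w = (6, 4, 1, 7, 2, 5, 3).

5 SE-corners of the 12-cell Rothe diagram give Ess(w):

[(1, 5, 0), (2, 3, 0), (4, 3, 1), (4, 5, 2), (6, 3, 2)]


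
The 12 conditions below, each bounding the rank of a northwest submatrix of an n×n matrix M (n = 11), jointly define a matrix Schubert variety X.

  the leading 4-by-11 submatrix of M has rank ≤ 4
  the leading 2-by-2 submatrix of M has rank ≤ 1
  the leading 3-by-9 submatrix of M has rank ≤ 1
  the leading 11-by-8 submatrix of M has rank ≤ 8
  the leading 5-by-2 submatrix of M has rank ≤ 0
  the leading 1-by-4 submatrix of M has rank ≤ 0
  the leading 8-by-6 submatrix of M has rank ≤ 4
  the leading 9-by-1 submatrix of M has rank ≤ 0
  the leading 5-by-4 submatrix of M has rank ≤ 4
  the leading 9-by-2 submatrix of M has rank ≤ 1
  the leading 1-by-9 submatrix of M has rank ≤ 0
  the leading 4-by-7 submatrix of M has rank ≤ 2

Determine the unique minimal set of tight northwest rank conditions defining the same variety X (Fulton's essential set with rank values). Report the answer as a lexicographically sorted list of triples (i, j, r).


Recovering R(i,j) via the rank-extension bound from the 12 conditions:

  row 1: 0 0 0 0 0 0 0 0 0 1 1
  row 2: 0 0 1 1 1 1 1 1 1 2 2
  row 3: 0 0 1 1 1 1 1 1 1 2 3
  row 4: 0 0 1 2 2 2 2 2 2 3 4
  row 5: 0 0 1 2 3 3 3 3 3 4 5
  row 6: 0 1 2 3 4 4 4 4 4 5 6
  row 7: 0 1 2 3 4 4 5 5 5 6 7
  row 8: 0 1 2 3 4 4 5 6 6 7 8
  row 9: 0 1 2 3 4 5 6 7 7 8 9
  row 10: 1 2 3 4 5 6 7 8 8 9 10
  row 11: 1 2 3 4 5 6 7 8 9 10 11

second differences of R give the permutation w = (10, 3, 11, 4, 5, 2, 7, 8, 6, 1, 9).

ℓ(w)=29; the 5 essential cells (i,j,r):

[(1, 9, 0), (3, 9, 1), (5, 2, 0), (8, 6, 4), (9, 1, 0)]


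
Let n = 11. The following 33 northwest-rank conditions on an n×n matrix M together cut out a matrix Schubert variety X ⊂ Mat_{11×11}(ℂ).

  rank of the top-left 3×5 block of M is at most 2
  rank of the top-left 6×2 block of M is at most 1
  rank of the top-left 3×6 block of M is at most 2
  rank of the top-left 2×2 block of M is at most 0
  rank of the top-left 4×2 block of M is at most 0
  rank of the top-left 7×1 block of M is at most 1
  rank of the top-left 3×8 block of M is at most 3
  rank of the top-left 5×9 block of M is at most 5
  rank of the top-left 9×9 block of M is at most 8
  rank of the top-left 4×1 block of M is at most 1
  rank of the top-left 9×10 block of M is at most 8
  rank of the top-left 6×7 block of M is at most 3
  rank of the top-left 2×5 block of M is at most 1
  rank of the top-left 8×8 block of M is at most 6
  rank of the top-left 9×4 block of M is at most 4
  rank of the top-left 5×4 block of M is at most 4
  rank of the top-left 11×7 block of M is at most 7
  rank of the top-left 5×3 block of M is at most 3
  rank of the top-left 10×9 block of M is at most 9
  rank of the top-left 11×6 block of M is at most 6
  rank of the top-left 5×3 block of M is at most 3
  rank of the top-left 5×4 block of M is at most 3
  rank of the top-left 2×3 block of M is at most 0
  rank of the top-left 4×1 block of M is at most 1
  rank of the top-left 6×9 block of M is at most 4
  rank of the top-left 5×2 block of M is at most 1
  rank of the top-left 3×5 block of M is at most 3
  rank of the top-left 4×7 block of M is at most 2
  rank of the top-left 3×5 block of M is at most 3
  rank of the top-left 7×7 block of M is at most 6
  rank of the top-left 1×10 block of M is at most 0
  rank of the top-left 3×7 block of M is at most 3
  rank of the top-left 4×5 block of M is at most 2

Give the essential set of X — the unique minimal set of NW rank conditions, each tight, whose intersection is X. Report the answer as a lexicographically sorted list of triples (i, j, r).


The tightest implied rank at each (i,j), from the 33 conditions:

  row 1: 0 0 0 0 0 0 0 0 0 0 1
  row 2: 0 0 0 1 1 1 1 1 1 1 2
  row 3: 0 0 1 2 2 2 2 2 2 2 3
  row 4: 0 0 1 2 2 2 2 3 3 3 4
  row 5: 1 1 2 3 3 3 3 4 4 4 5
  row 6: 1 1 2 3 3 3 3 4 4 5 6
  row 7: 1 2 3 4 4 4 4 5 5 6 7
  row 8: 1 2 3 4 5 5 5 6 6 7 8
  row 9: 1 2 3 4 5 6 6 7 7 8 9
  row 10: 1 2 3 4 5 6 7 8 8 9 10
  row 11: 1 2 3 4 5 6 7 8 9 10 11

so w = (11, 4, 3, 8, 1, 10, 2, 5, 6, 7, 9).

Rothe diagram D(w) (25 cells), 7 SE-corners (essential conditions):

[(1, 10, 0), (2, 3, 0), (4, 2, 0), (4, 7, 2), (6, 2, 1), (6, 7, 3), (6, 9, 4)]


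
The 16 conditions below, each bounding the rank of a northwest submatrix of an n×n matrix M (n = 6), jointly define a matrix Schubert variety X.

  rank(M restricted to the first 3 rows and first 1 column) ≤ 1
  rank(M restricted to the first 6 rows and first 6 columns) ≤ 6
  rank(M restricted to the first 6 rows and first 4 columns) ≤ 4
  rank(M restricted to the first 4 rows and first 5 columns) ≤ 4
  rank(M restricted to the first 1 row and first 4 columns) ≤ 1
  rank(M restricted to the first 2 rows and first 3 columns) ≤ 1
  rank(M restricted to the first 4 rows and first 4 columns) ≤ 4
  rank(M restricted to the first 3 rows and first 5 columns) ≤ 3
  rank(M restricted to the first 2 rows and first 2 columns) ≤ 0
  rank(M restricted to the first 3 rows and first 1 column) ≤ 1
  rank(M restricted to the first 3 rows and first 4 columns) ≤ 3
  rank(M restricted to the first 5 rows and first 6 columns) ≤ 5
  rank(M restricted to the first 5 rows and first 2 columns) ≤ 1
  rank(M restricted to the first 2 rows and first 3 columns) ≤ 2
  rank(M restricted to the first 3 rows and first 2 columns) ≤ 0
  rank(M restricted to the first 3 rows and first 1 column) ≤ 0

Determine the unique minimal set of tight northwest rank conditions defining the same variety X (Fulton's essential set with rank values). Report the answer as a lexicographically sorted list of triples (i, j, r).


Reconstructing r_w from the 16 given conditions:

  row 1: 0 | 0 | 1 | 1 | 1 | 1
  row 2: 0 | 0 | 1 | 2 | 2 | 2
  row 3: 0 | 0 | 1 | 2 | 3 | 3
  row 4: 1 | 1 | 2 | 3 | 4 | 4
  row 5: 1 | 1 | 2 | 3 | 4 | 5
  row 6: 1 | 2 | 3 | 4 | 5 | 6

giving w = (3, 4, 5, 1, 6, 2) via Δ²R.

Rothe diagram D(w) (7 cells), 2 SE-corners (essential conditions):

[(3, 2, 0), (5, 2, 1)]


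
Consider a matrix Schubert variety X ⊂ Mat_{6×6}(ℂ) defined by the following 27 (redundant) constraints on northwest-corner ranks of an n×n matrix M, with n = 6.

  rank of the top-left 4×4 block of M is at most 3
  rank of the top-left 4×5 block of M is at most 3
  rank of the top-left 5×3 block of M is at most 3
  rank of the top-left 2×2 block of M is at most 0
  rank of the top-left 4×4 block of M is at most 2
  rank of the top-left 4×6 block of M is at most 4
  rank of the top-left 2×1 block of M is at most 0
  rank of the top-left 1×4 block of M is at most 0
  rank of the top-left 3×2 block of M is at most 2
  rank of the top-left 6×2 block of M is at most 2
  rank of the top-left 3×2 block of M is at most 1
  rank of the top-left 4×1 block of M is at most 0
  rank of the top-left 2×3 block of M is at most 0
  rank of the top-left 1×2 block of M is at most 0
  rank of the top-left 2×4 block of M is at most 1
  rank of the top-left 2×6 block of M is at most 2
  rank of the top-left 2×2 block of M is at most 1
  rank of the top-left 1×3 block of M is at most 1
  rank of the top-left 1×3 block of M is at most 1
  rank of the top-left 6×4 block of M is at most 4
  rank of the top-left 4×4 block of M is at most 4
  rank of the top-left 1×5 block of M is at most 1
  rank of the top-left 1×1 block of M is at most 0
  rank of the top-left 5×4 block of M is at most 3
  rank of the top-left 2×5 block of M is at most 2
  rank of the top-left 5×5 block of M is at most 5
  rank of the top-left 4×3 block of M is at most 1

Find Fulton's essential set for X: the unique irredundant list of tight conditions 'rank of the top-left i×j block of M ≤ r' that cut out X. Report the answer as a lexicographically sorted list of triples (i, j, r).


Recovering R(i,j) via the rank-extension bound from the 27 conditions:

  i=1: 0 0 0 0 1 1
  i=2: 0 0 0 1 2 2
  i=3: 0 1 1 2 3 3
  i=4: 0 1 1 2 3 4
  i=5: 1 2 2 3 4 5
  i=6: 1 2 3 4 5 6

hence w(1..6) = (5, 4, 2, 6, 1, 3).

|D(w)|=10, |Ess(w)|=4:

[(1, 4, 0), (2, 3, 0), (4, 1, 0), (4, 3, 1)]


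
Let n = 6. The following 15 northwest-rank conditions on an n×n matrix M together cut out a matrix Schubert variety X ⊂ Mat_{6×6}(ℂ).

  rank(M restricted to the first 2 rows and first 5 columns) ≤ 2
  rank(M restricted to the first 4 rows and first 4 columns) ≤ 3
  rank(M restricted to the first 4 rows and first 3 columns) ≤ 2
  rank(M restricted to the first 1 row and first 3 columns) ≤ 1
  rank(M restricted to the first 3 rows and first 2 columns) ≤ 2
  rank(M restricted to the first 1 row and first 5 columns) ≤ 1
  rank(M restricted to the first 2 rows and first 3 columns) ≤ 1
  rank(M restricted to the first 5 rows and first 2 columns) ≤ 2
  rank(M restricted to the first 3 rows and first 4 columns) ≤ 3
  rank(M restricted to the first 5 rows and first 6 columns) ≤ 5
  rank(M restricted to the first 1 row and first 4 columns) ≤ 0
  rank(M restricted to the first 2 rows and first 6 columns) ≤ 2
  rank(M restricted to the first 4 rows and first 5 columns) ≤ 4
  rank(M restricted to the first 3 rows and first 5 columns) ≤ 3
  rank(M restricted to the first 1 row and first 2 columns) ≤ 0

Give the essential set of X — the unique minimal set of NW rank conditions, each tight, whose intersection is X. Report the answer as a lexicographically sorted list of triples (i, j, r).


The tightest implied rank at each (i,j), from the 15 conditions:

  0 | 0 | 0 | 0 | 1 | 1
  1 | 1 | 1 | 1 | 2 | 2
  1 | 2 | 2 | 2 | 3 | 3
  1 | 2 | 2 | 3 | 4 | 4
  1 | 2 | 3 | 4 | 5 | 5
  1 | 2 | 3 | 4 | 5 | 6

so w = (5, 1, 2, 4, 3, 6).

D(w) has 5 cells with 2 SE-corners; essential set:

[(1, 4, 0), (4, 3, 2)]


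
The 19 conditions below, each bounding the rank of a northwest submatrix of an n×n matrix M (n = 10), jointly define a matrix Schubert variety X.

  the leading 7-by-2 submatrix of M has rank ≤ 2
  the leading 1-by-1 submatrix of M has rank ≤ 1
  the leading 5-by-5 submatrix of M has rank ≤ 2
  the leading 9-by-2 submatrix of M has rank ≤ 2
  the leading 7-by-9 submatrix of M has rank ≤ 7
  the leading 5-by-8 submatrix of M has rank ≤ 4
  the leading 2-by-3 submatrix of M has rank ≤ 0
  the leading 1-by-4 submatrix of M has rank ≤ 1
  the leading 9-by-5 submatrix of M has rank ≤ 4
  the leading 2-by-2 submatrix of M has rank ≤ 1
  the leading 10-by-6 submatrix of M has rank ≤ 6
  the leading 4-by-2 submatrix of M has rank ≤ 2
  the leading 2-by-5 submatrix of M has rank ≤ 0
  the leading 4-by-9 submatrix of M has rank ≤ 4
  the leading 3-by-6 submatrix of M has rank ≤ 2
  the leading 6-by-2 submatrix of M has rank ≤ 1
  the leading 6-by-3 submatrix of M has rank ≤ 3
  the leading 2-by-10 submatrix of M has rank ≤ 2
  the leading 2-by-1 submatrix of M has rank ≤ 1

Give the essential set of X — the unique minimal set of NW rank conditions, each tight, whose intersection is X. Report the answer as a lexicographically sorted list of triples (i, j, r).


Propagating the 19 rank bounds to every northwest block:

  i=1: 0  0  0  0  0  1  1  1  1  1
  i=2: 0  0  0  0  0  1  2  2  2  2
  i=3: 1  1  1  1  1  2  3  3  3  3
  i=4: 1  1  2  2  2  3  4  4  4  4
  i=5: 1  1  2  2  2  3  4  4  5  5
  i=6: 1  1  2  3  3  4  5  5  6  6
  i=7: 1  2  3  4  4  5  6  6  7  7
  i=8: 1  2  3  4  4  5  6  7  8  8
  i=9: 1  2  3  4  4  5  6  7  8  9
  i=10: 1  2  3  4  5  6  7  8  9  10

giving w = (6, 7, 1, 3, 9, 4, 2, 8, 10, 5) via Δ²R.

5 SE-corners of the 18-cell Rothe diagram give Ess(w):

[(2, 5, 0), (5, 5, 2), (5, 8, 4), (6, 2, 1), (9, 5, 4)]


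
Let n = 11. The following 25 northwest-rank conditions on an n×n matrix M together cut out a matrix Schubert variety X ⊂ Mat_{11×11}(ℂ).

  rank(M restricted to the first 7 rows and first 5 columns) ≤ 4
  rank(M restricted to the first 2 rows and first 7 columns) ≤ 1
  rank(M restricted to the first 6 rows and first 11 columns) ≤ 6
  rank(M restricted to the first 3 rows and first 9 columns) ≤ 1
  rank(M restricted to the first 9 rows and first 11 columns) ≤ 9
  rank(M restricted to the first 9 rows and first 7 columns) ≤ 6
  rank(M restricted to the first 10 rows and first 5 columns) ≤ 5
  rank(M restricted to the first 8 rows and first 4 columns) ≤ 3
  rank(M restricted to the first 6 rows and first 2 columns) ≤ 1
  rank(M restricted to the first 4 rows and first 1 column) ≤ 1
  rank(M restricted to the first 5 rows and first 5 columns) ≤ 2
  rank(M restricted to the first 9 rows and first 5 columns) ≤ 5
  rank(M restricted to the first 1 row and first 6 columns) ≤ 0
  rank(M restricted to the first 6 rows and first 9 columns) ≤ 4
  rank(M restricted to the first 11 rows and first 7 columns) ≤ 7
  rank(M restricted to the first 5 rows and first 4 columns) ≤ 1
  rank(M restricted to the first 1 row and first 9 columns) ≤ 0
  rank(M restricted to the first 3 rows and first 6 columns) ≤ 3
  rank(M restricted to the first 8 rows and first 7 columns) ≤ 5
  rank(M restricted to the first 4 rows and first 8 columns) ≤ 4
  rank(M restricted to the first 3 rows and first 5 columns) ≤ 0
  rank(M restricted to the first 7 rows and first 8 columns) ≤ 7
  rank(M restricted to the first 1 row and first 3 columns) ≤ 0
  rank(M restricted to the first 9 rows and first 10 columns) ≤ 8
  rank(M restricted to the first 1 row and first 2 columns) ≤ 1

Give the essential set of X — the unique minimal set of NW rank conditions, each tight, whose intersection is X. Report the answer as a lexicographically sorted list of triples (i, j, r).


Propagating the 25 rank bounds to every northwest block:

  row 1: 0 | 0 | 0 | 0 | 0 | 0 | 0 | 0 | 0 | 1 | 1
  row 2: 0 | 0 | 0 | 0 | 0 | 1 | 1 | 1 | 1 | 2 | 2
  row 3: 0 | 0 | 0 | 0 | 0 | 1 | 1 | 1 | 1 | 2 | 3
  row 4: 1 | 1 | 1 | 1 | 1 | 2 | 2 | 2 | 2 | 3 | 4
  row 5: 1 | 1 | 1 | 1 | 2 | 3 | 3 | 3 | 3 | 4 | 5
  row 6: 1 | 1 | 2 | 2 | 3 | 4 | 4 | 4 | 4 | 5 | 6
  row 7: 1 | 2 | 3 | 3 | 4 | 5 | 5 | 5 | 5 | 6 | 7
  row 8: 1 | 2 | 3 | 3 | 4 | 5 | 5 | 6 | 6 | 7 | 8
  row 9: 1 | 2 | 3 | 4 | 5 | 6 | 6 | 7 | 7 | 8 | 9
  row 10: 1 | 2 | 3 | 4 | 5 | 6 | 7 | 8 | 8 | 9 | 10
  row 11: 1 | 2 | 3 | 4 | 5 | 6 | 7 | 8 | 9 | 10 | 11

reading off 1-entries of Δ²R: w = (10, 6, 11, 1, 5, 3, 2, 8, 4, 7, 9).

|D(w)|=28, |Ess(w)|=7:

[(1, 9, 0), (3, 5, 0), (3, 9, 1), (5, 4, 1), (6, 2, 1), (8, 4, 3), (8, 7, 5)]


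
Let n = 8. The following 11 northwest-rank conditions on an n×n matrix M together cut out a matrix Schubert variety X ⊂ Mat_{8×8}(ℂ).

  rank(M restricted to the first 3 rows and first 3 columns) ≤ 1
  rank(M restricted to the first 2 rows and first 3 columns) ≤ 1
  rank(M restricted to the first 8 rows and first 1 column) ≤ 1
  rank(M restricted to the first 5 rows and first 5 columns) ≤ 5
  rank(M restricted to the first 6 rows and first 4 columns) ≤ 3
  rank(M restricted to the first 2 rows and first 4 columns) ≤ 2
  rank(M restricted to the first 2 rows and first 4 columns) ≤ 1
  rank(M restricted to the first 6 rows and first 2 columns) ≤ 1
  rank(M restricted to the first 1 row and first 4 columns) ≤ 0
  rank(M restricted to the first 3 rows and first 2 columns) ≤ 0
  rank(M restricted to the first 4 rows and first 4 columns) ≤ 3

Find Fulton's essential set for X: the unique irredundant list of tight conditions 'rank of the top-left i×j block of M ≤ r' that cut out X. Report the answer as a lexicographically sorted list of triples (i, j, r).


The tightest implied rank at each (i,j), from the 11 conditions:

  i=1: 0, 0, 0, 0, 1, 1, 1, 1
  i=2: 0, 0, 1, 1, 2, 2, 2, 2
  i=3: 0, 0, 1, 2, 3, 3, 3, 3
  i=4: 1, 1, 2, 3, 4, 4, 4, 4
  i=5: 1, 1, 2, 3, 4, 5, 5, 5
  i=6: 1, 1, 2, 3, 4, 5, 6, 6
  i=7: 1, 2, 3, 4, 5, 6, 7, 7
  i=8: 1, 2, 3, 4, 5, 6, 7, 8

second differences of R give the permutation w = (5, 3, 4, 1, 6, 7, 2, 8).

3 SE-corners of the 10-cell Rothe diagram give Ess(w):

[(1, 4, 0), (3, 2, 0), (6, 2, 1)]


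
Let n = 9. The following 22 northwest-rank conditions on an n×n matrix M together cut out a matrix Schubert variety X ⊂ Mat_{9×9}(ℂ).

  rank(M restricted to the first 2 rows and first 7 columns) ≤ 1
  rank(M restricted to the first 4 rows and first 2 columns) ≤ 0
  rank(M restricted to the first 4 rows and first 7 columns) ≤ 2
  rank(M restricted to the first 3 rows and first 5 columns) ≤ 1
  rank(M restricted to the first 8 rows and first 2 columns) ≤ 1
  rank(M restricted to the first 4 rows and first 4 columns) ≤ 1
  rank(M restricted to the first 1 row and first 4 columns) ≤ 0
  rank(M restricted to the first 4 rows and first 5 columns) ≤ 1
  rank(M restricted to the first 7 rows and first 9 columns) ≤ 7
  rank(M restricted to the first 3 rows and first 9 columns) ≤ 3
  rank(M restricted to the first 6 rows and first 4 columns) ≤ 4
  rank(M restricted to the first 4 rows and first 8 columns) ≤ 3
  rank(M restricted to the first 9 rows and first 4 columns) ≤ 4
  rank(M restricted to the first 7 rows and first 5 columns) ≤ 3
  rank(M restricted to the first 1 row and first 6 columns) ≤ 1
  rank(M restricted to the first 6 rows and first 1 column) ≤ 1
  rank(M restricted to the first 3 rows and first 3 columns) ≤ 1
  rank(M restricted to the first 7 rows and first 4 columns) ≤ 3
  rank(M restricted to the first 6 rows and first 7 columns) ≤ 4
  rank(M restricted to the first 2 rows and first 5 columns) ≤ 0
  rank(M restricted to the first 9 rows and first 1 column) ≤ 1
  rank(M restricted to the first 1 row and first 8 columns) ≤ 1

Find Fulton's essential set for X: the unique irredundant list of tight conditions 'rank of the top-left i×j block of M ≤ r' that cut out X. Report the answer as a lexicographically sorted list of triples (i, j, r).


Rank table r_w(9×9) implied by the 22 constraints:

  i=1: 0, 0, 0, 0, 0, 1, 1, 1, 1
  i=2: 0, 0, 0, 0, 0, 1, 1, 2, 2
  i=3: 0, 0, 1, 1, 1, 2, 2, 3, 3
  i=4: 0, 0, 1, 1, 1, 2, 2, 3, 4
  i=5: 1, 1, 2, 2, 2, 3, 3, 4, 5
  i=6: 1, 1, 2, 3, 3, 4, 4, 5, 6
  i=7: 1, 1, 2, 3, 3, 4, 5, 6, 7
  i=8: 1, 1, 2, 3, 4, 5, 6, 7, 8
  i=9: 1, 2, 3, 4, 5, 6, 7, 8, 9

so w = (6, 8, 3, 9, 1, 4, 7, 5, 2).

7 SE-corners of the 22-cell Rothe diagram give Ess(w):

[(2, 5, 0), (2, 7, 1), (4, 2, 0), (4, 5, 1), (4, 7, 2), (7, 5, 3), (8, 2, 1)]


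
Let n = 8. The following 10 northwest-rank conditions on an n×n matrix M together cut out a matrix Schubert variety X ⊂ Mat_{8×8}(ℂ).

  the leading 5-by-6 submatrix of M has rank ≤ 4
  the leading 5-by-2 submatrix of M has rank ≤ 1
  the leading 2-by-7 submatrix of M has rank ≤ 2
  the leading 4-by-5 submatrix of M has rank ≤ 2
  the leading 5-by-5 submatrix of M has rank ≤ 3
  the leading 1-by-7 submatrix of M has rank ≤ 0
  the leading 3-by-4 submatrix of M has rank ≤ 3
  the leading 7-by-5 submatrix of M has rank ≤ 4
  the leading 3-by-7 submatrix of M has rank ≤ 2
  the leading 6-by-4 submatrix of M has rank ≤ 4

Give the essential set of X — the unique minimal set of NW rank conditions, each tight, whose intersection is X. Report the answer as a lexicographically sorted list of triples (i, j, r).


Recovering R(i,j) via the rank-extension bound from the 10 conditions:

  0  0  0  0  0  0  0  1
  1  1  1  1  1  1  1  2
  1  1  2  2  2  2  2  3
  1  1  2  2  2  3  3  4
  1  1  2  3  3  4  4  5
  1  2  3  4  4  5  5  6
  1  2  3  4  4  5  6  7
  1  2  3  4  5  6  7  8

giving w = (8, 1, 3, 6, 4, 2, 7, 5) via Δ²R.

ℓ(w)=13; the 4 essential cells (i,j,r):

[(1, 7, 0), (4, 5, 2), (5, 2, 1), (7, 5, 4)]


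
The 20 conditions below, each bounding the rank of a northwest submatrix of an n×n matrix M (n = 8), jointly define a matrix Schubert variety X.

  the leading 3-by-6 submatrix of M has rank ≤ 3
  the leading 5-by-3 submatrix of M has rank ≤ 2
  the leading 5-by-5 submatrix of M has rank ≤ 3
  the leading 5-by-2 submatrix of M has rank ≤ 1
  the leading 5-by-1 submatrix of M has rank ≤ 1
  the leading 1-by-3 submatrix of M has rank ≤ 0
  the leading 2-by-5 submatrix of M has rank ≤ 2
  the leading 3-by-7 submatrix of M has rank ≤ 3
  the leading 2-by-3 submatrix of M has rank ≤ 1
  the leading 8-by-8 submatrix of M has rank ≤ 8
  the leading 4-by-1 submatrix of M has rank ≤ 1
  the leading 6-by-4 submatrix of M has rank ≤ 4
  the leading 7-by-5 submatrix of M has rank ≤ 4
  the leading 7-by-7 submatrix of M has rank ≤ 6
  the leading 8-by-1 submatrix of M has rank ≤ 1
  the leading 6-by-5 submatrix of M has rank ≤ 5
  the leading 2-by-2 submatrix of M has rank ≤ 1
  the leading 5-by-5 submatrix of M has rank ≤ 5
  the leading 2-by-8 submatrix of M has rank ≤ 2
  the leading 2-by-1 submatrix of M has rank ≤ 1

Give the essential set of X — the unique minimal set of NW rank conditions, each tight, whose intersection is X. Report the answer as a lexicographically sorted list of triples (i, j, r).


Propagating the 20 rank bounds to every northwest block:

  0 | 0 | 0 | 1 | 1 | 1 | 1 | 1
  1 | 1 | 1 | 2 | 2 | 2 | 2 | 2
  1 | 1 | 2 | 3 | 3 | 3 | 3 | 3
  1 | 1 | 2 | 3 | 3 | 4 | 4 | 4
  1 | 1 | 2 | 3 | 3 | 4 | 5 | 5
  1 | 2 | 3 | 4 | 4 | 5 | 6 | 6
  1 | 2 | 3 | 4 | 4 | 5 | 6 | 7
  1 | 2 | 3 | 4 | 5 | 6 | 7 | 8

reading off 1-entries of Δ²R: w = (4, 1, 3, 6, 7, 2, 8, 5).

4 SE-corners of the 9-cell Rothe diagram give Ess(w):

[(1, 3, 0), (5, 2, 1), (5, 5, 3), (7, 5, 4)]


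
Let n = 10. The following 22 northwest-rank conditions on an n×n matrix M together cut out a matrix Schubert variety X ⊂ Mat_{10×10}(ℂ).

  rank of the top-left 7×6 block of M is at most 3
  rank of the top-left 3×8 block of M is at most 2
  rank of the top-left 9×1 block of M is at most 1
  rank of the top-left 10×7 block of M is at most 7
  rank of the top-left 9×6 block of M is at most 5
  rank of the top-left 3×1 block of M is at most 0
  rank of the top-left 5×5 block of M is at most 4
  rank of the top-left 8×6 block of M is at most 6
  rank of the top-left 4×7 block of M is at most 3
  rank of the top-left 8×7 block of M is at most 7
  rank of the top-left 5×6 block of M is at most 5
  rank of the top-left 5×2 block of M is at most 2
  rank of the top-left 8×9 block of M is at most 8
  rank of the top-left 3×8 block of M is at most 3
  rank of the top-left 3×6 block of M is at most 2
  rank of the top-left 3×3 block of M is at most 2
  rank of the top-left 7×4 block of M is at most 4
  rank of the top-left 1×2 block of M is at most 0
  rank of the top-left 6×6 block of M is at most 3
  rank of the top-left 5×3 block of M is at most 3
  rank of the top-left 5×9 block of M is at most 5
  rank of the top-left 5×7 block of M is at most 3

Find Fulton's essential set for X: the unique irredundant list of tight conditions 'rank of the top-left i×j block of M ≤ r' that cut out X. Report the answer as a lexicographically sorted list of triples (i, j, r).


The tightest implied rank at each (i,j), from the 22 conditions:

  row 1: 0 | 0 | 1 | 1 | 1 | 1 | 1 | 1 | 1 | 1
  row 2: 0 | 1 | 2 | 2 | 2 | 2 | 2 | 2 | 2 | 2
  row 3: 0 | 1 | 2 | 2 | 2 | 2 | 2 | 2 | 3 | 3
  row 4: 1 | 2 | 3 | 3 | 3 | 3 | 3 | 3 | 4 | 4
  row 5: 1 | 2 | 3 | 3 | 3 | 3 | 3 | 4 | 5 | 5
  row 6: 1 | 2 | 3 | 3 | 3 | 3 | 4 | 5 | 6 | 6
  row 7: 1 | 2 | 3 | 3 | 3 | 3 | 4 | 5 | 6 | 7
  row 8: 1 | 2 | 3 | 4 | 4 | 4 | 5 | 6 | 7 | 8
  row 9: 1 | 2 | 3 | 4 | 5 | 5 | 6 | 7 | 8 | 9
  row 10: 1 | 2 | 3 | 4 | 5 | 6 | 7 | 8 | 9 | 10

giving w = (3, 2, 9, 1, 8, 7, 10, 4, 5, 6) via Δ²R.

5 SE-corners of the 19-cell Rothe diagram give Ess(w):

[(1, 2, 0), (3, 1, 0), (3, 8, 2), (5, 7, 3), (7, 6, 3)]


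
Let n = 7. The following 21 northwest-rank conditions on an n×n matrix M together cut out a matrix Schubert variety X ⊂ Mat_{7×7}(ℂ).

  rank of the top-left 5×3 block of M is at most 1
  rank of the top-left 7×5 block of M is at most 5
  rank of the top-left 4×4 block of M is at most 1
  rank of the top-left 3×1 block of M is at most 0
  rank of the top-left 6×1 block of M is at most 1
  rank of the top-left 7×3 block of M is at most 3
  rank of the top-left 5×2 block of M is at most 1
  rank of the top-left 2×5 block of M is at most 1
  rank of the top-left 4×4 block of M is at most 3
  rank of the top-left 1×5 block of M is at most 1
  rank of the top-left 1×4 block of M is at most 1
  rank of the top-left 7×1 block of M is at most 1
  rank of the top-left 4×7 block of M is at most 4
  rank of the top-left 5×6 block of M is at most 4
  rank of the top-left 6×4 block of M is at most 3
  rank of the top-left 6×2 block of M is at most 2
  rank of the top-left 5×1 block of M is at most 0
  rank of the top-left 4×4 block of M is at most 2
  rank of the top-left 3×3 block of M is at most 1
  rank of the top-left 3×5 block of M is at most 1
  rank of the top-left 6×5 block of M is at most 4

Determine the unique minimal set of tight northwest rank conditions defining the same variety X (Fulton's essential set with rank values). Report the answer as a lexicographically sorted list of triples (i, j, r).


Recovering R(i,j) via the rank-extension bound from the 21 conditions:

  R[1]: 0, 1, 1, 1, 1, 1, 1
  R[2]: 0, 1, 1, 1, 1, 2, 2
  R[3]: 0, 1, 1, 1, 1, 2, 3
  R[4]: 0, 1, 1, 1, 2, 3, 4
  R[5]: 0, 1, 1, 2, 3, 4, 5
  R[6]: 1, 2, 2, 3, 4, 5, 6
  R[7]: 1, 2, 3, 4, 5, 6, 7

hence w(1..7) = (2, 6, 7, 5, 4, 1, 3).

Rothe diagram D(w) (14 cells), 4 SE-corners (essential conditions):

[(3, 5, 1), (4, 4, 1), (5, 1, 0), (5, 3, 1)]


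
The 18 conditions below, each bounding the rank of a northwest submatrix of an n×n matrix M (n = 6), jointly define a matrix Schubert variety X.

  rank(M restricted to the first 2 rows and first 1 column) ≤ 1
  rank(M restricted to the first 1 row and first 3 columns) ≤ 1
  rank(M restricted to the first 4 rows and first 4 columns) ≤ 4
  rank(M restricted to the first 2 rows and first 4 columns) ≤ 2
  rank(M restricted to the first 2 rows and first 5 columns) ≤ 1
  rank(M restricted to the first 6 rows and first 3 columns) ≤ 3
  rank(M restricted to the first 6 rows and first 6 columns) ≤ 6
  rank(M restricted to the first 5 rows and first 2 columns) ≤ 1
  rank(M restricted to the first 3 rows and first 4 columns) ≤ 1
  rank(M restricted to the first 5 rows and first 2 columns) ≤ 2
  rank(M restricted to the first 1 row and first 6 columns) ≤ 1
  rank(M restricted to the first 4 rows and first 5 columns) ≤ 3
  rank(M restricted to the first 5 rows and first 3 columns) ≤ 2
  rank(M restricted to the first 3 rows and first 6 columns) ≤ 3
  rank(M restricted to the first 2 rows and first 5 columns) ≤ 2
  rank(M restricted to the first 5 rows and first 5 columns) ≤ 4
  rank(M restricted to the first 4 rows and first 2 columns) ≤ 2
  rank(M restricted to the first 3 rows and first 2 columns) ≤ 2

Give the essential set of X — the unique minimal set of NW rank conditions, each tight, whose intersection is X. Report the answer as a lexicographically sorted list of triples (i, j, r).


Reconstructing r_w from the 18 given conditions:

  R[1]: 1 | 1 | 1 | 1 | 1 | 1
  R[2]: 1 | 1 | 1 | 1 | 1 | 2
  R[3]: 1 | 1 | 1 | 1 | 2 | 3
  R[4]: 1 | 1 | 2 | 2 | 3 | 4
  R[5]: 1 | 1 | 2 | 3 | 4 | 5
  R[6]: 1 | 2 | 3 | 4 | 5 | 6

hence w(1..6) = (1, 6, 5, 3, 4, 2).

ℓ(w)=9; the 3 essential cells (i,j,r):

[(2, 5, 1), (3, 4, 1), (5, 2, 1)]


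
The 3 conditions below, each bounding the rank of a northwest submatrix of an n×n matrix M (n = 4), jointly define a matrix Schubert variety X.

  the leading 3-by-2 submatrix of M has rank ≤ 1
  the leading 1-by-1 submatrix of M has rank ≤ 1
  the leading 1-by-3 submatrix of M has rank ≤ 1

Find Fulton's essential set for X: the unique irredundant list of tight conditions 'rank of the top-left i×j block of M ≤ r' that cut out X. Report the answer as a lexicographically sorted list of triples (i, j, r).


Propagating the 3 rank bounds to every northwest block:

  i=1: 1 | 1 | 1 | 1
  i=2: 1 | 1 | 2 | 2
  i=3: 1 | 1 | 2 | 3
  i=4: 1 | 2 | 3 | 4

the unique w with this rank table is (1, 3, 4, 2).

Rothe diagram D(w) (2 cells), 1 SE-corner (essential condition):

[(3, 2, 1)]


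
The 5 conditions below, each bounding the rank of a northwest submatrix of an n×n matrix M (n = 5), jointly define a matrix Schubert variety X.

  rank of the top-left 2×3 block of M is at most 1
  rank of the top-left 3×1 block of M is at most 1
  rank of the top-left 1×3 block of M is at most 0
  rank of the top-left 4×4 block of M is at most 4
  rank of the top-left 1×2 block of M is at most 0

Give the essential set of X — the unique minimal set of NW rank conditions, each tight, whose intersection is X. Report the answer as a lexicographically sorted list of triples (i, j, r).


Recovering R(i,j) via the rank-extension bound from the 5 conditions:

  R[1]: 0 0 0 1 1
  R[2]: 1 1 1 2 2
  R[3]: 1 2 2 3 3
  R[4]: 1 2 3 4 4
  R[5]: 1 2 3 4 5

so w = (4, 1, 2, 3, 5).

|D(w)|=3, |Ess(w)|=1:

[(1, 3, 0)]


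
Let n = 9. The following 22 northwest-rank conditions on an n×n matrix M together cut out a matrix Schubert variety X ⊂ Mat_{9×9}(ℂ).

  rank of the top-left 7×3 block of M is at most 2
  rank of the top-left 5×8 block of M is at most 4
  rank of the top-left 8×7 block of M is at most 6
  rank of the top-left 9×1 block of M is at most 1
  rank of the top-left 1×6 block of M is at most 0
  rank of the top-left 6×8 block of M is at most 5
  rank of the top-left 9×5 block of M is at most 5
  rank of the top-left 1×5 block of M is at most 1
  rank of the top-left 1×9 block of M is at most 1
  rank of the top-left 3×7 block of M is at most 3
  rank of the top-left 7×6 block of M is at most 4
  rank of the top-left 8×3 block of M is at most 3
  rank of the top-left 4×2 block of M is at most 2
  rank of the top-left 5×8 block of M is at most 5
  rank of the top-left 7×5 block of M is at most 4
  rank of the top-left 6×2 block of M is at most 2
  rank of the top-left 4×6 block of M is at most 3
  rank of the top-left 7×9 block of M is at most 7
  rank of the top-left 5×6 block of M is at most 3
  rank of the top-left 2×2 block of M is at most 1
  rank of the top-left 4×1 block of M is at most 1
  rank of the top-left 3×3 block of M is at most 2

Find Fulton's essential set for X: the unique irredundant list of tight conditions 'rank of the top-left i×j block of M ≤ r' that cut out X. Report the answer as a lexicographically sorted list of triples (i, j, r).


Computing R[i][j] = min implied NW-rank bound (n=9, 22 conditions):

  R[1]: 0, 0, 0, 0, 0, 0, 1, 1, 1
  R[2]: 1, 1, 1, 1, 1, 1, 2, 2, 2
  R[3]: 1, 2, 2, 2, 2, 2, 3, 3, 3
  R[4]: 1, 2, 2, 3, 3, 3, 4, 4, 4
  R[5]: 1, 2, 2, 3, 3, 3, 4, 4, 5
  R[6]: 1, 2, 2, 3, 4, 4, 5, 5, 6
  R[7]: 1, 2, 2, 3, 4, 4, 5, 6, 7
  R[8]: 1, 2, 3, 4, 5, 5, 6, 7, 8
  R[9]: 1, 2, 3, 4, 5, 6, 7, 8, 9

reading off 1-entries of Δ²R: w = (7, 1, 2, 4, 9, 5, 8, 3, 6).

Fulton essential set (5 of the 14 Rothe cells):

[(1, 6, 0), (5, 6, 3), (5, 8, 4), (7, 3, 2), (7, 6, 4)]


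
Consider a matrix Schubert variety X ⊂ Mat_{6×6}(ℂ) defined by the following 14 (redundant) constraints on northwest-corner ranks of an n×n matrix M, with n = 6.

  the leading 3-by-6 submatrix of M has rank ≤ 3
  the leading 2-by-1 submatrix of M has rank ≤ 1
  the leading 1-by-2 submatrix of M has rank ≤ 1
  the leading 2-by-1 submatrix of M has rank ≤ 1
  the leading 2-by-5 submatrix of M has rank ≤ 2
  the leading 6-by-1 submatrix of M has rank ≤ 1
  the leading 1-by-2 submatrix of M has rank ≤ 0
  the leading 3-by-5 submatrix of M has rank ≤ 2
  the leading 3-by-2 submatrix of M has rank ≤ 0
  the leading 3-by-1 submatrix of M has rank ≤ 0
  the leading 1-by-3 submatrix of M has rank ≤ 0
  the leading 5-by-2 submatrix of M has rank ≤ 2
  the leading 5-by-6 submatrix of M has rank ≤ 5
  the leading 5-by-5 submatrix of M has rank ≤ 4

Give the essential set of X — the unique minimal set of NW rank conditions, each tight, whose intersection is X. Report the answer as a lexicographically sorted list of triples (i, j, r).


Rank table r_w(6×6) implied by the 14 constraints:

  0  0  0  1  1  1
  0  0  1  2  2  2
  0  0  1  2  2  3
  1  1  2  3  3  4
  1  2  3  4  4  5
  1  2  3  4  5  6

hence w(1..6) = (4, 3, 6, 1, 2, 5).

|D(w)|=8, |Ess(w)|=3:

[(1, 3, 0), (3, 2, 0), (3, 5, 2)]
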